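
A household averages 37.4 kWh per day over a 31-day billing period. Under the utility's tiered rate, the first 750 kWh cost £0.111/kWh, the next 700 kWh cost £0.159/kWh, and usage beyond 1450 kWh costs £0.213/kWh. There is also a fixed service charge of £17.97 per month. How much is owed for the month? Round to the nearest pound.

Usage = 37.4 kWh/day × 31 days = 1159.4 kWh
First 750 kWh × £0.111 = £83.25
Next 409.4 kWh × £0.159 = £65.09
Remaining tier: 0 kWh (not reached)
Energy charge = £148.34; + service £17.97 = £166.31 ≈ £166

£166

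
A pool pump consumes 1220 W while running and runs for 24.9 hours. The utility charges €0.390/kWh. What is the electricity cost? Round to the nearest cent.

€11.85

Energy = 1220 W × 24.9 h = 30,378 Wh = 30.38 kWh
Cost = 30.38 kWh × €0.390/kWh = €11.85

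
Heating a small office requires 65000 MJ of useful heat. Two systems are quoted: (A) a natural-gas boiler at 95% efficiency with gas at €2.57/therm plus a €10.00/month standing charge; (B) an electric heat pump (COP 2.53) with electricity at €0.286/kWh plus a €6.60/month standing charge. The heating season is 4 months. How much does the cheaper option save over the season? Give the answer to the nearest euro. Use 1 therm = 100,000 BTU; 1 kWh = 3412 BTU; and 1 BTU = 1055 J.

Heat load = 65000 MJ = 65,000,000,000 J / 1055 = 61,611,374 BTU
Gas: input = 61,611,374 / 0.95 = 64,854,078 BTU = 648.5 therm → 648.5 × €2.57 = €1,666.75; + 4 × €10.00 standing = €1,706.75
Heat pump: 61,611,374 BTU / 3412 = 18,060 kWh heat; / 2.53 = 7,137 kWh in → × €0.286 = €2,041.26; + 4 × €6.60 standing = €2,067.66
Difference = |€1,706.75 − €2,067.66| = €360.91 ≈ €361

€361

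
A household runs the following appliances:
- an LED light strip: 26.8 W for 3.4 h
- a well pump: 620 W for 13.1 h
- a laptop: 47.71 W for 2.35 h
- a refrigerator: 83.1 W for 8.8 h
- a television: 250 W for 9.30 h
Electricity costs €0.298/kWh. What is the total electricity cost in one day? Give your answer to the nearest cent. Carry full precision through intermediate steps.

LED light strip: 26.8 W × 3.4 h = 91 Wh = 0.09112 kWh
well pump: 620 W × 13.1 h = 8,122 Wh = 8.122 kWh
laptop: 47.71 W × 2.35 h = 112 Wh = 0.1121 kWh
refrigerator: 83.1 W × 8.8 h = 731 Wh = 0.7313 kWh
television: 250 W × 9.30 h = 2,325 Wh = 2.325 kWh
Total energy = 0.09112 + 8.122 + 0.1121 + 0.7313 + 2.325 = 11.38 kWh
Cost = 11.38 kWh × €0.298 = €3.39

€3.39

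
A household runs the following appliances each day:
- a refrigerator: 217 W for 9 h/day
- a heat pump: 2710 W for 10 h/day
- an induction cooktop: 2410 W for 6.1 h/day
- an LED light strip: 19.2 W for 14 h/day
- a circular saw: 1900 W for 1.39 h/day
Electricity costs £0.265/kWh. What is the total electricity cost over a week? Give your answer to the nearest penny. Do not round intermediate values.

refrigerator: 217 W × 9 h × 7 d = 13,671 Wh = 13.67 kWh
heat pump: 2710 W × 10 h × 7 d = 189,700 Wh = 189.7 kWh
induction cooktop: 2410 W × 6.1 h × 7 d = 102,907 Wh = 102.9 kWh
LED light strip: 19.2 W × 14 h × 7 d = 1,882 Wh = 1.882 kWh
circular saw: 1900 W × 1.39 h × 7 d = 18,487 Wh = 18.49 kWh
Total energy = 13.67 + 189.7 + 102.9 + 1.882 + 18.49 = 326.6 kWh
Cost = 326.6 kWh × £0.265 = £86.56

£86.56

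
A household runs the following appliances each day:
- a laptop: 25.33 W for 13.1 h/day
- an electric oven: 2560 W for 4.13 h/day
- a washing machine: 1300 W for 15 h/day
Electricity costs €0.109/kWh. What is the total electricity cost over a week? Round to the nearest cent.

laptop: 25.33 W × 13.1 h × 7 d = 2,323 Wh = 2.323 kWh
electric oven: 2560 W × 4.13 h × 7 d = 74,010 Wh = 74.01 kWh
washing machine: 1300 W × 15 h × 7 d = 136,500 Wh = 136.5 kWh
Total energy = 2.323 + 74.01 + 136.5 = 212.8 kWh
Cost = 212.8 kWh × €0.109 = €23.20

€23.20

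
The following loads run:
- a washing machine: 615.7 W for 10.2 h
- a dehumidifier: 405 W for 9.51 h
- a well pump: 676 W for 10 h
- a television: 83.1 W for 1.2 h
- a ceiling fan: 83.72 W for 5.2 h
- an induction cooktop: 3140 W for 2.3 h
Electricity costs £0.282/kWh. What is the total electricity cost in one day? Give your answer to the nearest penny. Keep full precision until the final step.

£6.95

washing machine: 615.7 W × 10.2 h = 6,280 Wh = 6.28 kWh
dehumidifier: 405 W × 9.51 h = 3,852 Wh = 3.852 kWh
well pump: 676 W × 10 h = 6,760 Wh = 6.76 kWh
television: 83.1 W × 1.2 h = 100 Wh = 0.09972 kWh
ceiling fan: 83.72 W × 5.2 h = 435 Wh = 0.4353 kWh
induction cooktop: 3140 W × 2.3 h = 7,222 Wh = 7.222 kWh
Total energy = 6.28 + 3.852 + 6.76 + 0.09972 + 0.4353 + 7.222 = 24.65 kWh
Cost = 24.65 kWh × £0.282 = £6.95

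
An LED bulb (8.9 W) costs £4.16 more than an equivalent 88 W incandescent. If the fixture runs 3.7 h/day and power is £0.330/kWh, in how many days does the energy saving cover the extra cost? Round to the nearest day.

43 days

Power saved = 88 − 8.9 = 79.1 W
Daily energy saved = 79.1 W × 3.7 h = 292.7 Wh = 0.29267 kWh
Daily savings = 0.29267 × £0.330 = £0.0966
Payback = £4.16 / £0.0966 per day = 43.07 days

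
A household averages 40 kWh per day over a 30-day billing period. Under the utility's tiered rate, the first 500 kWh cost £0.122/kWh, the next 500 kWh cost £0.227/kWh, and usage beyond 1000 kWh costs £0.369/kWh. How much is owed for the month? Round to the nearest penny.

Usage = 40 kWh/day × 30 days = 1200 kWh
First 500 kWh × £0.122 = £61.00
Next 500 kWh × £0.227 = £113.50
Remaining 200 kWh × £0.369 = £73.80
Total = £248.30

£248.30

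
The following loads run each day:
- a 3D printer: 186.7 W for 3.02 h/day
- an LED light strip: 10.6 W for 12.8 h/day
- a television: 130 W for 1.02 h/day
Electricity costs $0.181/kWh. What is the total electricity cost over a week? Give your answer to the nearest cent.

$1.05

3D printer: 186.7 W × 3.02 h × 7 d = 3,947 Wh = 3.947 kWh
LED light strip: 10.6 W × 12.8 h × 7 d = 950 Wh = 0.9498 kWh
television: 130 W × 1.02 h × 7 d = 928 Wh = 0.9282 kWh
Total energy = 3.947 + 0.9498 + 0.9282 = 5.825 kWh
Cost = 5.825 kWh × $0.181 = $1.05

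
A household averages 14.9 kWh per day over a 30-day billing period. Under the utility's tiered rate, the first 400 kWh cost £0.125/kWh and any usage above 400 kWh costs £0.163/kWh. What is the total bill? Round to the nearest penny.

£57.66

Usage = 14.9 kWh/day × 30 days = 447 kWh
First 400 kWh × £0.125 = £50.00
Remaining 47 kWh × £0.163 = £7.66
Total = £57.66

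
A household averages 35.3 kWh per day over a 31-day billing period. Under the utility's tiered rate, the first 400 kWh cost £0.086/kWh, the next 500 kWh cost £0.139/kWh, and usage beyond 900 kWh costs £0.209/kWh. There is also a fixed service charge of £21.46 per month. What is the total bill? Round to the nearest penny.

£165.97

Usage = 35.3 kWh/day × 31 days = 1094.3 kWh
First 400 kWh × £0.086 = £34.40
Next 500 kWh × £0.139 = £69.50
Remaining 194.3 kWh × £0.209 = £40.61
Energy charge = £144.51; + service £21.46 = £165.97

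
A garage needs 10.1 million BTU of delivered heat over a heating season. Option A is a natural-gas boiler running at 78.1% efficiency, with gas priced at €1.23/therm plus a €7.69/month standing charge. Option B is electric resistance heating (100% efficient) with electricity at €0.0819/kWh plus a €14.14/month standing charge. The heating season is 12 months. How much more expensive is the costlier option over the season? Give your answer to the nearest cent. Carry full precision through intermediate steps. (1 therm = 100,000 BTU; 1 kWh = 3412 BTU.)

€160.77

Heat load = 10.1 × 10⁶ BTU = 10,100,000 BTU
Gas: input = 10,100,000 / 0.781 = 12,932,138 BTU = 129.3 therm → 129.3 × €1.23 = €159.07; + 12 × €7.69 standing = €251.35
Electric: 10,100,000 BTU / 3412 = 2,960 kWh → × €0.0819 = €242.44; + 12 × €14.14 standing = €412.12
Difference = |€251.35 − €412.12| = €160.77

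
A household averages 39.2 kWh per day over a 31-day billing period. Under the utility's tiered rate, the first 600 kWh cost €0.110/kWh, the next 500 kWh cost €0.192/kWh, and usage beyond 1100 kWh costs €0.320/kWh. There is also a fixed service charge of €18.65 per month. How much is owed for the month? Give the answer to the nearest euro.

€218

Usage = 39.2 kWh/day × 31 days = 1215.2 kWh
First 600 kWh × €0.110 = €66.00
Next 500 kWh × €0.192 = €96.00
Remaining 115.2 kWh × €0.320 = €36.86
Energy charge = €198.86; + service €18.65 = €217.51 ≈ €218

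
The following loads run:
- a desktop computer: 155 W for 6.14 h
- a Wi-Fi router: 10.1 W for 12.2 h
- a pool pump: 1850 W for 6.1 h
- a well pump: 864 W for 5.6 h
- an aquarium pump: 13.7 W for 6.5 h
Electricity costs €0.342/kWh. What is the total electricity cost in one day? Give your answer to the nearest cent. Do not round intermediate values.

desktop computer: 155 W × 6.14 h = 952 Wh = 0.9517 kWh
Wi-Fi router: 10.1 W × 12.2 h = 123 Wh = 0.1232 kWh
pool pump: 1850 W × 6.1 h = 11,285 Wh = 11.29 kWh
well pump: 864 W × 5.6 h = 4,838 Wh = 4.838 kWh
aquarium pump: 13.7 W × 6.5 h = 89 Wh = 0.08905 kWh
Total energy = 0.9517 + 0.1232 + 11.29 + 4.838 + 0.08905 = 17.29 kWh
Cost = 17.29 kWh × €0.342 = €5.91

€5.91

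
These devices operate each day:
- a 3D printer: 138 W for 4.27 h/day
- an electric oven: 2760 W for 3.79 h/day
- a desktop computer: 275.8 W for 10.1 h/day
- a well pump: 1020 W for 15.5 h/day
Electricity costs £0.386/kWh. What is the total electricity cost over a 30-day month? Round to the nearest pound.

3D printer: 138 W × 4.27 h × 30 d = 17,678 Wh = 17.68 kWh
electric oven: 2760 W × 3.79 h × 30 d = 313,812 Wh = 313.8 kWh
desktop computer: 275.8 W × 10.1 h × 30 d = 83,567 Wh = 83.57 kWh
well pump: 1020 W × 15.5 h × 30 d = 474,300 Wh = 474.3 kWh
Total energy = 17.68 + 313.8 + 83.57 + 474.3 = 889.4 kWh
Cost = 889.4 kWh × £0.386 = £343.29 ≈ £343

£343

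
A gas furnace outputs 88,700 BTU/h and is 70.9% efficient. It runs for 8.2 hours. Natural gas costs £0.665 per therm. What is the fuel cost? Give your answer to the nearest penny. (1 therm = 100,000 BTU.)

Heat delivered = 88,700 BTU/h × 8.2 h = 727,340 BTU
Gas input = 727,340 / 0.709 = 1,025,867 BTU
= 1,025,867 / 100,000 = 10.26 therm
Cost = 10.26 × £0.665/therm = £6.82

£6.82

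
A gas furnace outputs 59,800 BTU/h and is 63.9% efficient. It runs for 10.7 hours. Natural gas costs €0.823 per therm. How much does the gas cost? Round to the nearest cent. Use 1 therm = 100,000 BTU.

€8.24

Heat delivered = 59,800 BTU/h × 10.7 h = 639,860 BTU
Gas input = 639,860 / 0.639 = 1,001,346 BTU
= 1,001,346 / 100,000 = 10.01 therm
Cost = 10.01 × €0.823/therm = €8.24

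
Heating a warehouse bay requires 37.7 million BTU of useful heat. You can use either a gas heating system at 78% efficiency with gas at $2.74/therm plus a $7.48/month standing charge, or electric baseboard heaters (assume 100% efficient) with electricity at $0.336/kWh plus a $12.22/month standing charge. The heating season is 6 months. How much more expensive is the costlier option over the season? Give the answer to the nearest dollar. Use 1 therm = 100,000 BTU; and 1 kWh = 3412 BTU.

Heat load = 37.7 × 10⁶ BTU = 37,700,000 BTU
Gas: input = 37,700,000 / 0.78 = 48,333,333 BTU = 483.3 therm → 483.3 × $2.74 = $1,324.33; + 6 × $7.48 standing = $1,369.21
Electric: 37,700,000 BTU / 3412 = 11,050 kWh → × $0.336 = $3,712.54; + 6 × $12.22 standing = $3,785.86
Difference = |$1,369.21 − $3,785.86| = $2,416.65 ≈ $2417

$2417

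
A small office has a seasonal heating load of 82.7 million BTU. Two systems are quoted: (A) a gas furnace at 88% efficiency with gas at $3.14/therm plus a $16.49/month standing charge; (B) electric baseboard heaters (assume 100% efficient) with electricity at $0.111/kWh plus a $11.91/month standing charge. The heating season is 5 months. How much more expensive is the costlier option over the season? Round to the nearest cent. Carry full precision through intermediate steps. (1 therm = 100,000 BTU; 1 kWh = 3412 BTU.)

Heat load = 82.7 × 10⁶ BTU = 82,700,000 BTU
Gas: input = 82,700,000 / 0.88 = 93,977,273 BTU = 939.8 therm → 939.8 × $3.14 = $2,950.89; + 5 × $16.49 standing = $3,033.34
Electric: 82,700,000 BTU / 3412 = 24,240 kWh → × $0.111 = $2,690.42; + 5 × $11.91 standing = $2,749.97
Difference = |$3,033.34 − $2,749.97| = $283.37

$283.37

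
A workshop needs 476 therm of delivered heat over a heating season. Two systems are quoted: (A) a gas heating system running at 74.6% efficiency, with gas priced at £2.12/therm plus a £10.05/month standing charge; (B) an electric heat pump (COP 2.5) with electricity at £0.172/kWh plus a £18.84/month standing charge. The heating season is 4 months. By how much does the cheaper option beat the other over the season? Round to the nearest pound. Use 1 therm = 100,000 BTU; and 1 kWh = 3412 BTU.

Heat load = 476 therm × 100,000 = 47,600,000 BTU
Gas: input = 47,600,000 / 0.746 = 63,806,971 BTU = 638.1 therm → 638.1 × £2.12 = £1,352.71; + 4 × £10.05 standing = £1,392.91
Heat pump: 47,600,000 BTU / 3412 = 13,950 kWh heat; / 2.5 = 5,580 kWh in → × £0.172 = £959.81; + 4 × £18.84 standing = £1,035.17
Difference = |£1,392.91 − £1,035.17| = £357.74 ≈ £358

£358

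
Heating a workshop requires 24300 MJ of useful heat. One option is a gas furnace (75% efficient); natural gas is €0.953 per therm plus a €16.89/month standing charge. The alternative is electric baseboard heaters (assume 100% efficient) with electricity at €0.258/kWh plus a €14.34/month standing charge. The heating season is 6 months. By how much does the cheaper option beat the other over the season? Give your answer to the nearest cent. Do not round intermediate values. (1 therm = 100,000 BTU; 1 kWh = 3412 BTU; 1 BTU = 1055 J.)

€1433.69

Heat load = 24300 MJ = 24,300,000,000 J / 1055 = 23,033,175 BTU
Gas: input = 23,033,175 / 0.75 = 30,710,900 BTU = 307.1 therm → 307.1 × €0.953 = €292.67; + 6 × €16.89 standing = €394.01
Electric: 23,033,175 BTU / 3412 = 6,751 kWh → × €0.258 = €1,741.66; + 6 × €14.34 standing = €1,827.70
Difference = |€394.01 − €1,827.70| = €1,433.69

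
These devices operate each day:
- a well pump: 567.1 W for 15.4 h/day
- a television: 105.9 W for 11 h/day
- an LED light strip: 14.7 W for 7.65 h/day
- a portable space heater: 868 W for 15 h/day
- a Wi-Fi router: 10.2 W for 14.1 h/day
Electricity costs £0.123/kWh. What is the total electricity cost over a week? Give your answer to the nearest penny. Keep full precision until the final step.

£19.95

well pump: 567.1 W × 15.4 h × 7 d = 61,133 Wh = 61.13 kWh
television: 105.9 W × 11 h × 7 d = 8,154 Wh = 8.154 kWh
LED light strip: 14.7 W × 7.65 h × 7 d = 787 Wh = 0.7872 kWh
portable space heater: 868 W × 15 h × 7 d = 91,140 Wh = 91.14 kWh
Wi-Fi router: 10.2 W × 14.1 h × 7 d = 1,007 Wh = 1.007 kWh
Total energy = 61.13 + 8.154 + 0.7872 + 91.14 + 1.007 = 162.2 kWh
Cost = 162.2 kWh × £0.123 = £19.95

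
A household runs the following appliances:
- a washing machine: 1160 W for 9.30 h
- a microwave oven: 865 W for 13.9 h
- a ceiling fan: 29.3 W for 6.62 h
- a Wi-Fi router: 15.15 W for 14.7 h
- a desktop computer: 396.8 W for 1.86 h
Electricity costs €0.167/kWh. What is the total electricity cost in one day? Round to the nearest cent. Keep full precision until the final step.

€4.00

washing machine: 1160 W × 9.30 h = 10,788 Wh = 10.79 kWh
microwave oven: 865 W × 13.9 h = 12,024 Wh = 12.02 kWh
ceiling fan: 29.3 W × 6.62 h = 194 Wh = 0.194 kWh
Wi-Fi router: 15.15 W × 14.7 h = 223 Wh = 0.2227 kWh
desktop computer: 396.8 W × 1.86 h = 738 Wh = 0.738 kWh
Total energy = 10.79 + 12.02 + 0.194 + 0.2227 + 0.738 = 23.97 kWh
Cost = 23.97 kWh × €0.167 = €4.00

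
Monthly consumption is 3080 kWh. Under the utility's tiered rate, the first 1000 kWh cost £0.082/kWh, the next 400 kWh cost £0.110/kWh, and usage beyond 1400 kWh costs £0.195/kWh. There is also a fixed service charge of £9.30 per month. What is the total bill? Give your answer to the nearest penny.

First 1000 kWh × £0.082 = £82.00
Next 400 kWh × £0.110 = £44.00
Remaining 1680 kWh × £0.195 = £327.60
Energy charge = £453.60; + service £9.30 = £462.90

£462.90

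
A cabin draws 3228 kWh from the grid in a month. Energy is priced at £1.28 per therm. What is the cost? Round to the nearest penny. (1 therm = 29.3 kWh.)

3228 kWh × (0.03413 therm/kWh) = 110.2 therm
Cost = 110.2 therm × £1.28/therm = £141.02

£141.02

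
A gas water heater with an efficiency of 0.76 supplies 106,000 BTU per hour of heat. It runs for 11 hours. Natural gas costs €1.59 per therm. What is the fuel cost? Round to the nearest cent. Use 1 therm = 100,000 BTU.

€24.39

Heat delivered = 106,000 BTU/h × 11 h = 1,166,000 BTU
Gas input = 1,166,000 / 0.76 = 1,534,211 BTU
= 1,534,211 / 100,000 = 15.34 therm
Cost = 15.34 × €1.59/therm = €24.39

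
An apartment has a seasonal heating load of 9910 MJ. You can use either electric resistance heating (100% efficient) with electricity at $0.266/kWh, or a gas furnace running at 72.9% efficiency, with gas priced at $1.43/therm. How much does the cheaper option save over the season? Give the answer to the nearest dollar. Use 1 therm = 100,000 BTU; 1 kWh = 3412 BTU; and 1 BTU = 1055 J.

Heat load = 9910 MJ = 9,910,000,000 J / 1055 = 9,393,365 BTU
Gas: input = 9,393,365 / 0.729 = 12,885,274 BTU = 128.9 therm → 128.9 × $1.43 = $184.26
Electric: 9,393,365 BTU / 3412 = 2,753 kWh → × $0.266 = $732.31
Difference = |$184.26 − $732.31| = $548.05 ≈ $548

$548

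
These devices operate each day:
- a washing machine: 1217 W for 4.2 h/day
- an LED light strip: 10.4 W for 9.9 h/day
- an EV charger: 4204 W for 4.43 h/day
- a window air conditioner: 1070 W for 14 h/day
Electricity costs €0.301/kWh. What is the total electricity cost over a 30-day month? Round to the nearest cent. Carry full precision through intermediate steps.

€350.53

washing machine: 1217 W × 4.2 h × 30 d = 153,342 Wh = 153.3 kWh
LED light strip: 10.4 W × 9.9 h × 30 d = 3,089 Wh = 3.089 kWh
EV charger: 4204 W × 4.43 h × 30 d = 558,712 Wh = 558.7 kWh
window air conditioner: 1070 W × 14 h × 30 d = 449,400 Wh = 449.4 kWh
Total energy = 153.3 + 3.089 + 558.7 + 449.4 = 1,165 kWh
Cost = 1,165 kWh × €0.301 = €350.53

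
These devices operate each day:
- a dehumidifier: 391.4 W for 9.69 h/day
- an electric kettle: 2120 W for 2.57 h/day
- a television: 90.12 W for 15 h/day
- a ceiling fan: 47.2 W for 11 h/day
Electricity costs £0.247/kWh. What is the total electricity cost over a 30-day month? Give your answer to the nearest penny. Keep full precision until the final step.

dehumidifier: 391.4 W × 9.69 h × 30 d = 113,780 Wh = 113.8 kWh
electric kettle: 2120 W × 2.57 h × 30 d = 163,452 Wh = 163.5 kWh
television: 90.12 W × 15 h × 30 d = 40,554 Wh = 40.55 kWh
ceiling fan: 47.2 W × 11 h × 30 d = 15,576 Wh = 15.58 kWh
Total energy = 113.8 + 163.5 + 40.55 + 15.58 = 333.4 kWh
Cost = 333.4 kWh × £0.247 = £82.34

£82.34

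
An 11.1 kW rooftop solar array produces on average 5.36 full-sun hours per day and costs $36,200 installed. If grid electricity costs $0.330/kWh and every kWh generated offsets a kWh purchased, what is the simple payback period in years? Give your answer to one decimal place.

5.1 years

Daily generation = 11.1 kW × 5.36 h = 59.5 kWh
Annual generation = 59.5 × 365 = 21716 kWh
Annual savings = 21716 × $0.330 = $7,166.29
Payback = $36,200 / $7,166.29 = 5.05 years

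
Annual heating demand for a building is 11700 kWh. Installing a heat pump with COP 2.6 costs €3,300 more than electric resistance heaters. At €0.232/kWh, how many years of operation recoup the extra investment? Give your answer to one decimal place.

Resistance: 11700 kWh × €0.232 = €2,714.40/yr
Heat pump: 11700 / 2.6 = 4500 kWh in → × €0.232 = €1,044.00/yr
Annual savings = €1,670.40
Payback = €3,300 / €1,670.40 = 1.98 years

2.0 years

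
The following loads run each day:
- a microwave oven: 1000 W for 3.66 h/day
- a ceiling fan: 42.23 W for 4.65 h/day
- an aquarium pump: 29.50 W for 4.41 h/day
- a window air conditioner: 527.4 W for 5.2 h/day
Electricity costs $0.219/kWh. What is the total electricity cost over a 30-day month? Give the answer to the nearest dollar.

microwave oven: 1000 W × 3.66 h × 30 d = 109,800 Wh = 109.8 kWh
ceiling fan: 42.23 W × 4.65 h × 30 d = 5,891 Wh = 5.891 kWh
aquarium pump: 29.50 W × 4.41 h × 30 d = 3,903 Wh = 3.903 kWh
window air conditioner: 527.4 W × 5.2 h × 30 d = 82,274 Wh = 82.27 kWh
Total energy = 109.8 + 5.891 + 3.903 + 82.27 = 201.9 kWh
Cost = 201.9 kWh × $0.219 = $44.21 ≈ $44

$44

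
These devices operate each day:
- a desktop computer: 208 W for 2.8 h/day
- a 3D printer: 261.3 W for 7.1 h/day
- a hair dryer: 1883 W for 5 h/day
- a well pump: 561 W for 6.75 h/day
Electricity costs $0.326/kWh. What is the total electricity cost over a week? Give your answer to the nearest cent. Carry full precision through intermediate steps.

$35.69

desktop computer: 208 W × 2.8 h × 7 d = 4,077 Wh = 4.077 kWh
3D printer: 261.3 W × 7.1 h × 7 d = 12,987 Wh = 12.99 kWh
hair dryer: 1883 W × 5 h × 7 d = 65,905 Wh = 65.91 kWh
well pump: 561 W × 6.75 h × 7 d = 26,507 Wh = 26.51 kWh
Total energy = 4.077 + 12.99 + 65.91 + 26.51 = 109.5 kWh
Cost = 109.5 kWh × $0.326 = $35.69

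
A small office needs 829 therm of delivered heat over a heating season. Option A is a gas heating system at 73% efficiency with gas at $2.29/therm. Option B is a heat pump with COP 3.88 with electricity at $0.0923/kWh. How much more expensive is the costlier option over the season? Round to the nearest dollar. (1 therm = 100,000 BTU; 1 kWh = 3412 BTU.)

Heat load = 829 therm × 100,000 = 82,900,000 BTU
Gas: input = 82,900,000 / 0.73 = 113,561,644 BTU = 1,136 therm → 1,136 × $2.29 = $2,600.56
Heat pump: 82,900,000 BTU / 3412 = 24,300 kWh heat; / 3.88 = 6,262 kWh in → × $0.0923 = $577.98
Difference = |$2,600.56 − $577.98| = $2,022.58 ≈ $2023

$2023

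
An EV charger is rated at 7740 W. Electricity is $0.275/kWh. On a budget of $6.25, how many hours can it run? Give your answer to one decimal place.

2.9 h

Energy budget = $6.25 / $0.275 per kWh = 22.73 kWh = 22,727 Wh
Runtime = 22,727 Wh / 7740 W = 2.936 h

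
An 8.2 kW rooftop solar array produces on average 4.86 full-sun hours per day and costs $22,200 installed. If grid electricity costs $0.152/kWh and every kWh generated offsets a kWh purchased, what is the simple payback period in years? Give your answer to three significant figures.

Daily generation = 8.2 kW × 4.86 h = 39.85 kWh
Annual generation = 39.85 × 365 = 14546 kWh
Annual savings = 14546 × $0.152 = $2,210.99
Payback = $22,200 / $2,210.99 = 10 years

10 years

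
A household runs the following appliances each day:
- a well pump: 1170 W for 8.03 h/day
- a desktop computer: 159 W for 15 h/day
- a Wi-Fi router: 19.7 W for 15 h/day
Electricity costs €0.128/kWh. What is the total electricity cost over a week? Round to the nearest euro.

well pump: 1170 W × 8.03 h × 7 d = 65,766 Wh = 65.77 kWh
desktop computer: 159 W × 15 h × 7 d = 16,695 Wh = 16.7 kWh
Wi-Fi router: 19.7 W × 15 h × 7 d = 2,068 Wh = 2.068 kWh
Total energy = 65.77 + 16.7 + 2.068 = 84.53 kWh
Cost = 84.53 kWh × €0.128 = €10.82 ≈ €11

€11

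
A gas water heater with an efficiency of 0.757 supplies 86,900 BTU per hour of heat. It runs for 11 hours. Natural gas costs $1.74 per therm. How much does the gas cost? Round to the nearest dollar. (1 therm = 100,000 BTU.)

Heat delivered = 86,900 BTU/h × 11 h = 955,900 BTU
Gas input = 955,900 / 0.757 = 1,262,748 BTU
= 1,262,748 / 100,000 = 12.63 therm
Cost = 12.63 × $1.74/therm = $21.97 ≈ $22

$22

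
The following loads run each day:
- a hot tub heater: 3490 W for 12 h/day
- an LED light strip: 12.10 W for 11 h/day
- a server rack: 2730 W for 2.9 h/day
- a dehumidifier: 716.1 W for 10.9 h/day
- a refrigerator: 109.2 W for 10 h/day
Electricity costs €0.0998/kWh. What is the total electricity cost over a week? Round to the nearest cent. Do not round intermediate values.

hot tub heater: 3490 W × 12 h × 7 d = 293,160 Wh = 293.2 kWh
LED light strip: 12.10 W × 11 h × 7 d = 932 Wh = 0.9317 kWh
server rack: 2730 W × 2.9 h × 7 d = 55,419 Wh = 55.42 kWh
dehumidifier: 716.1 W × 10.9 h × 7 d = 54,638 Wh = 54.64 kWh
refrigerator: 109.2 W × 10 h × 7 d = 7,644 Wh = 7.644 kWh
Total energy = 293.2 + 0.9317 + 55.42 + 54.64 + 7.644 = 411.8 kWh
Cost = 411.8 kWh × €0.0998 = €41.10

€41.10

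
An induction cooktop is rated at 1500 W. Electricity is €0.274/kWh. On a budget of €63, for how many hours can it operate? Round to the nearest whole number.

Energy budget = €63 / €0.274 per kWh = 229.9 kWh = 229,927 Wh
Runtime = 229,927 Wh / 1500 W = 153.3 h

153 h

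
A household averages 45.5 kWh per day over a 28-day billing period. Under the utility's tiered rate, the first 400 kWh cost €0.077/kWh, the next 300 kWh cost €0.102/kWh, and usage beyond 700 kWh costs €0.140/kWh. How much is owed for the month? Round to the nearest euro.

€142

Usage = 45.5 kWh/day × 28 days = 1274 kWh
First 400 kWh × €0.077 = €30.80
Next 300 kWh × €0.102 = €30.60
Remaining 574 kWh × €0.140 = €80.36
Total = €141.76 ≈ €142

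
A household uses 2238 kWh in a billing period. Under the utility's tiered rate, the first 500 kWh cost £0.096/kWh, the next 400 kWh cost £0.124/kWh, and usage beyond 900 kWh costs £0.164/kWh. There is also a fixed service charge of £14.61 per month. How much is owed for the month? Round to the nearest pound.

First 500 kWh × £0.096 = £48.00
Next 400 kWh × £0.124 = £49.60
Remaining 1338 kWh × £0.164 = £219.43
Energy charge = £317.03; + service £14.61 = £331.64 ≈ £332

£332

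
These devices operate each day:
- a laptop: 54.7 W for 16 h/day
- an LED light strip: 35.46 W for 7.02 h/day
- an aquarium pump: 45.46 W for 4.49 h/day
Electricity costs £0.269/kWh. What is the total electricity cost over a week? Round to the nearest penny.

£2.50

laptop: 54.7 W × 16 h × 7 d = 6,126 Wh = 6.126 kWh
LED light strip: 35.46 W × 7.02 h × 7 d = 1,743 Wh = 1.743 kWh
aquarium pump: 45.46 W × 4.49 h × 7 d = 1,429 Wh = 1.429 kWh
Total energy = 6.126 + 1.743 + 1.429 = 9.298 kWh
Cost = 9.298 kWh × £0.269 = £2.50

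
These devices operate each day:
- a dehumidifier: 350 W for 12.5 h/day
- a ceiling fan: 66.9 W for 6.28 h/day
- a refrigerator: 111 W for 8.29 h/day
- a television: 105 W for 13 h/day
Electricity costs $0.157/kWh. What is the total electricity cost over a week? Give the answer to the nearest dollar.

$8

dehumidifier: 350 W × 12.5 h × 7 d = 30,625 Wh = 30.62 kWh
ceiling fan: 66.9 W × 6.28 h × 7 d = 2,941 Wh = 2.941 kWh
refrigerator: 111 W × 8.29 h × 7 d = 6,441 Wh = 6.441 kWh
television: 105 W × 13 h × 7 d = 9,555 Wh = 9.555 kWh
Total energy = 30.62 + 2.941 + 6.441 + 9.555 = 49.56 kWh
Cost = 49.56 kWh × $0.157 = $7.78 ≈ $8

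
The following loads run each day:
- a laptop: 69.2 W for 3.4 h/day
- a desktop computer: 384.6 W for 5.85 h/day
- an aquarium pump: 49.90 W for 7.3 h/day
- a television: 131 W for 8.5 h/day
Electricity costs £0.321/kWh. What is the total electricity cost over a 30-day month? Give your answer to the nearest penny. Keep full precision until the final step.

£38.16

laptop: 69.2 W × 3.4 h × 30 d = 7,058 Wh = 7.058 kWh
desktop computer: 384.6 W × 5.85 h × 30 d = 67,497 Wh = 67.5 kWh
aquarium pump: 49.90 W × 7.3 h × 30 d = 10,928 Wh = 10.93 kWh
television: 131 W × 8.5 h × 30 d = 33,405 Wh = 33.41 kWh
Total energy = 7.058 + 67.5 + 10.93 + 33.41 = 118.9 kWh
Cost = 118.9 kWh × £0.321 = £38.16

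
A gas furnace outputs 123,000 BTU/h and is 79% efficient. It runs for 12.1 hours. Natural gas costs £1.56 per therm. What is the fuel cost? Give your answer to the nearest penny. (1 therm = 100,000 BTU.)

£29.39

Heat delivered = 123,000 BTU/h × 12.1 h = 1,488,300 BTU
Gas input = 1,488,300 / 0.79 = 1,883,924 BTU
= 1,883,924 / 100,000 = 18.84 therm
Cost = 18.84 × £1.56/therm = £29.39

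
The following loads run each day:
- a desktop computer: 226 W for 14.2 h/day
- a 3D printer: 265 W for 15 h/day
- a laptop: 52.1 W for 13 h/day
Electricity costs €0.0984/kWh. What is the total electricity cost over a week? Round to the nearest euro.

desktop computer: 226 W × 14.2 h × 7 d = 22,464 Wh = 22.46 kWh
3D printer: 265 W × 15 h × 7 d = 27,825 Wh = 27.82 kWh
laptop: 52.1 W × 13 h × 7 d = 4,741 Wh = 4.741 kWh
Total energy = 22.46 + 27.82 + 4.741 = 55.03 kWh
Cost = 55.03 kWh × €0.0984 = €5.42 ≈ €5

€5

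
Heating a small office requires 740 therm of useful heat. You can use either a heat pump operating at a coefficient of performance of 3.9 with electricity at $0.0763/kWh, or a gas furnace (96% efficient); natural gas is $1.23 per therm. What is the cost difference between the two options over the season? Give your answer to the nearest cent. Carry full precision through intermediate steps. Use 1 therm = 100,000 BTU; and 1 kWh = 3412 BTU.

$523.82

Heat load = 740 therm × 100,000 = 74,000,000 BTU
Gas: input = 74,000,000 / 0.96 = 77,083,333 BTU = 770.8 therm → 770.8 × $1.23 = $948.13
Heat pump: 74,000,000 BTU / 3412 = 21,690 kWh heat; / 3.9 = 5,561 kWh in → × $0.0763 = $424.31
Difference = |$948.13 − $424.31| = $523.82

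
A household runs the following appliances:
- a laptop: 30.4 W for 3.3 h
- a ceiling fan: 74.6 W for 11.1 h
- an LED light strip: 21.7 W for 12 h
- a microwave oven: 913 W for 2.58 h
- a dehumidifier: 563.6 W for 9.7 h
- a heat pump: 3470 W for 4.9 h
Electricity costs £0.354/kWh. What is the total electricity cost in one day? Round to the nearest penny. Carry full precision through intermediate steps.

£9.21

laptop: 30.4 W × 3.3 h = 100 Wh = 0.1003 kWh
ceiling fan: 74.6 W × 11.1 h = 828 Wh = 0.8281 kWh
LED light strip: 21.7 W × 12 h = 260 Wh = 0.2604 kWh
microwave oven: 913 W × 2.58 h = 2,356 Wh = 2.356 kWh
dehumidifier: 563.6 W × 9.7 h = 5,467 Wh = 5.467 kWh
heat pump: 3470 W × 4.9 h = 17,003 Wh = 17 kWh
Total energy = 0.1003 + 0.8281 + 0.2604 + 2.356 + 5.467 + 17 = 26.01 kWh
Cost = 26.01 kWh × £0.354 = £9.21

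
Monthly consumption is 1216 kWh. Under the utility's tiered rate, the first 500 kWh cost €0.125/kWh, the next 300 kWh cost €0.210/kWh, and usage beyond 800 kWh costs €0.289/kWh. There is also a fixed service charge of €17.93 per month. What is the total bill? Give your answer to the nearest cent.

First 500 kWh × €0.125 = €62.50
Next 300 kWh × €0.210 = €63.00
Remaining 416 kWh × €0.289 = €120.22
Energy charge = €245.72; + service €17.93 = €263.65

€263.65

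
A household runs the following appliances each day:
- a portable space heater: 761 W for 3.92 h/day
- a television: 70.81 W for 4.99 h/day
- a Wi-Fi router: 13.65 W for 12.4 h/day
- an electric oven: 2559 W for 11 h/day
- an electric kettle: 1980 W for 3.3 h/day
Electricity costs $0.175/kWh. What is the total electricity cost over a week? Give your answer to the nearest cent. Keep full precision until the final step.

$46.78

portable space heater: 761 W × 3.92 h × 7 d = 20,882 Wh = 20.88 kWh
television: 70.81 W × 4.99 h × 7 d = 2,473 Wh = 2.473 kWh
Wi-Fi router: 13.65 W × 12.4 h × 7 d = 1,185 Wh = 1.185 kWh
electric oven: 2559 W × 11 h × 7 d = 197,043 Wh = 197 kWh
electric kettle: 1980 W × 3.3 h × 7 d = 45,738 Wh = 45.74 kWh
Total energy = 20.88 + 2.473 + 1.185 + 197 + 45.74 = 267.3 kWh
Cost = 267.3 kWh × $0.175 = $46.78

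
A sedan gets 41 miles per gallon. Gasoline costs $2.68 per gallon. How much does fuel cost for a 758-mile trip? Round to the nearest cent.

$49.55

Fuel = 758 mi / 41 mpg = 18.49 gal
Cost = 18.49 gal × $2.68/gal = $49.55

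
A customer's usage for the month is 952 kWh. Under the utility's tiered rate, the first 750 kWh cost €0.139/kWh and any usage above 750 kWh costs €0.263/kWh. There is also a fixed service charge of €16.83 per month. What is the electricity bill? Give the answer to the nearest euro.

€174

First 750 kWh × €0.139 = €104.25
Remaining 202 kWh × €0.263 = €53.13
Energy charge = €157.38; + service €16.83 = €174.21 ≈ €174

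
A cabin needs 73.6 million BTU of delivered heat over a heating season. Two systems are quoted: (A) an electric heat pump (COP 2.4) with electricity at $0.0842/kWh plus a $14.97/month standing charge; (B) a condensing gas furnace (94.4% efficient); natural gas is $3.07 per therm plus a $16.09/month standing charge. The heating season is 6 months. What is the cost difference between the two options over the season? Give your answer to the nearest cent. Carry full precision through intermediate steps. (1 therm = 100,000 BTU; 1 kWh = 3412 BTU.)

Heat load = 73.6 × 10⁶ BTU = 73,600,000 BTU
Gas: input = 73,600,000 / 0.944 = 77,966,102 BTU = 779.7 therm → 779.7 × $3.07 = $2,393.56; + 6 × $16.09 standing = $2,490.10
Heat pump: 73,600,000 BTU / 3412 = 21,570 kWh heat; / 2.4 = 8,988 kWh in → × $0.0842 = $756.78; + 6 × $14.97 standing = $846.60
Difference = |$2,490.10 − $846.60| = $1,643.50

$1643.50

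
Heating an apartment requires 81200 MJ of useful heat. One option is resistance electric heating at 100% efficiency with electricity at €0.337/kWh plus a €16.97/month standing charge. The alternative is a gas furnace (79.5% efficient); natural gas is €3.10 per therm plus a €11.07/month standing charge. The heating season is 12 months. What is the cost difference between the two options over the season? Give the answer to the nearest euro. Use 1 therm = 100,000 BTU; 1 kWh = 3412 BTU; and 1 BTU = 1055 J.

€4672

Heat load = 81200 MJ = 81,200,000,000 J / 1055 = 76,966,825 BTU
Gas: input = 76,966,825 / 0.795 = 96,813,616 BTU = 968.1 therm → 968.1 × €3.10 = €3,001.22; + 12 × €11.07 standing = €3,134.06
Electric: 76,966,825 BTU / 3412 = 22,560 kWh → × €0.337 = €7,601.94; + 12 × €16.97 standing = €7,805.58
Difference = |€3,134.06 − €7,805.58| = €4,671.52 ≈ €4672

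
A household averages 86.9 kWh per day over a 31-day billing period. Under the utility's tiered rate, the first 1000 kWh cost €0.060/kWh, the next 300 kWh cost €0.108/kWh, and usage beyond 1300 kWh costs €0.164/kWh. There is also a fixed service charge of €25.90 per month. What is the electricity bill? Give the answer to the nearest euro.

€347

Usage = 86.9 kWh/day × 31 days = 2693.9 kWh
First 1000 kWh × €0.060 = €60.00
Next 300 kWh × €0.108 = €32.40
Remaining 1393.9 kWh × €0.164 = €228.60
Energy charge = €321.00; + service €25.90 = €346.90 ≈ €347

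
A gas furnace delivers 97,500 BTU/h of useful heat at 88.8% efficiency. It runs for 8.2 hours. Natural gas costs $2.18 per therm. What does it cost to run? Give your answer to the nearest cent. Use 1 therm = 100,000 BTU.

$19.63

Heat delivered = 97,500 BTU/h × 8.2 h = 799,500 BTU
Gas input = 799,500 / 0.888 = 900,338 BTU
= 900,338 / 100,000 = 9.003 therm
Cost = 9.003 × $2.18/therm = $19.63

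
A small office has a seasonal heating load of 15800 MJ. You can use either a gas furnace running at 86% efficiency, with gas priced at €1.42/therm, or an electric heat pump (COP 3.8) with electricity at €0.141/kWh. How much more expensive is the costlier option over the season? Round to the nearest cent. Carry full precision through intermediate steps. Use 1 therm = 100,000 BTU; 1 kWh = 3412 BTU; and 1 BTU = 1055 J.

Heat load = 15800 MJ = 15,800,000,000 J / 1055 = 14,976,303 BTU
Gas: input = 14,976,303 / 0.860 = 17,414,306 BTU = 174.1 therm → 174.1 × €1.42 = €247.28
Heat pump: 14,976,303 BTU / 3412 = 4,389 kWh heat; / 3.8 = 1,155 kWh in → × €0.141 = €162.87
Difference = |€247.28 − €162.87| = €84.42

€84.42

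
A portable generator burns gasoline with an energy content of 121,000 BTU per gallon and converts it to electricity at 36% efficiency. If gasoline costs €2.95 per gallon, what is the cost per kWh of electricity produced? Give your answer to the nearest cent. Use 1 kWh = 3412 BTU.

€0.23

Electrical output per gallon = 121,000 BTU × 0.36 / 3412 BTU/kWh = 12.77 kWh
Cost per kWh = €2.95 / 12.77 kWh = €0.231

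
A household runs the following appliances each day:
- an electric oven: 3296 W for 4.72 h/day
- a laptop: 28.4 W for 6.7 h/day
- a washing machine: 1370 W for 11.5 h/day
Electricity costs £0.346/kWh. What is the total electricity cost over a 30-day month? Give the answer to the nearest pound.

£327

electric oven: 3296 W × 4.72 h × 30 d = 466,714 Wh = 466.7 kWh
laptop: 28.4 W × 6.7 h × 30 d = 5,708 Wh = 5.708 kWh
washing machine: 1370 W × 11.5 h × 30 d = 472,650 Wh = 472.6 kWh
Total energy = 466.7 + 5.708 + 472.6 = 945.1 kWh
Cost = 945.1 kWh × £0.346 = £326.99 ≈ £327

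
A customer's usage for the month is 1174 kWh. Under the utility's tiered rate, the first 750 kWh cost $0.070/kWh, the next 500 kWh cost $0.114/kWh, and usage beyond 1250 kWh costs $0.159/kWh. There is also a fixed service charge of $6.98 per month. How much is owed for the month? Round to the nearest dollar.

First 750 kWh × $0.070 = $52.50
Next 424 kWh × $0.114 = $48.34
Remaining tier: 0 kWh (not reached)
Energy charge = $100.84; + service $6.98 = $107.82 ≈ $108

$108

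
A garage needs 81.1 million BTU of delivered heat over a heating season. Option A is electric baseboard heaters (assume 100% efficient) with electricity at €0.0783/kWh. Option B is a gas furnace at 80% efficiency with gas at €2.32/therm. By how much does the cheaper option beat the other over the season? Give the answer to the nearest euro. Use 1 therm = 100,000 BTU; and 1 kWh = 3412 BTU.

€491

Heat load = 81.1 × 10⁶ BTU = 81,100,000 BTU
Gas: input = 81,100,000 / 0.80 = 101,375,000 BTU = 1,014 therm → 1,014 × €2.32 = €2,351.90
Electric: 81,100,000 BTU / 3412 = 23,770 kWh → × €0.0783 = €1,861.12
Difference = |€2,351.90 − €1,861.12| = €490.78 ≈ €491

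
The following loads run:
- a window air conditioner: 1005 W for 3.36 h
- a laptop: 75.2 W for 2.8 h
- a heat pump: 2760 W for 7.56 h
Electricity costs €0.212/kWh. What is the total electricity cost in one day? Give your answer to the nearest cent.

window air conditioner: 1005 W × 3.36 h = 3,377 Wh = 3.377 kWh
laptop: 75.2 W × 2.8 h = 211 Wh = 0.2106 kWh
heat pump: 2760 W × 7.56 h = 20,866 Wh = 20.87 kWh
Total energy = 3.377 + 0.2106 + 20.87 = 24.45 kWh
Cost = 24.45 kWh × €0.212 = €5.18

€5.18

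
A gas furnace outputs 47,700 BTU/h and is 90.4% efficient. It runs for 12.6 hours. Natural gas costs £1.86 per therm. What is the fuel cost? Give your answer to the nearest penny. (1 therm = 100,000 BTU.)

£12.37

Heat delivered = 47,700 BTU/h × 12.6 h = 601,020 BTU
Gas input = 601,020 / 0.904 = 664,845 BTU
= 664,845 / 100,000 = 6.648 therm
Cost = 6.648 × £1.86/therm = £12.37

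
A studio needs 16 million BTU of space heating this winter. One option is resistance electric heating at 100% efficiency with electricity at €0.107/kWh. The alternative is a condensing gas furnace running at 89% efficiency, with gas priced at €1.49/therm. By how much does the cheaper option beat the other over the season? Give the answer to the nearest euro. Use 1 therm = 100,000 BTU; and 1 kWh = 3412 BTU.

€234

Heat load = 16 × 10⁶ BTU = 16,000,000 BTU
Gas: input = 16,000,000 / 0.89 = 17,977,528 BTU = 179.8 therm → 179.8 × €1.49 = €267.87
Electric: 16,000,000 BTU / 3412 = 4,689 kWh → × €0.107 = €501.76
Difference = |€267.87 − €501.76| = €233.89 ≈ €234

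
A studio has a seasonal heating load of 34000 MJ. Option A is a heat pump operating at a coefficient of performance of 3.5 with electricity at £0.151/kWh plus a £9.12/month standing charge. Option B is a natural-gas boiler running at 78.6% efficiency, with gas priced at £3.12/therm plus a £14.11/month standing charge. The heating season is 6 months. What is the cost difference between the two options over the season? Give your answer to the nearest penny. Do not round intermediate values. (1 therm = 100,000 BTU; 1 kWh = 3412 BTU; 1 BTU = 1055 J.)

Heat load = 34000 MJ = 34,000,000,000 J / 1055 = 32,227,488 BTU
Gas: input = 32,227,488 / 0.786 = 41,001,893 BTU = 410 therm → 410 × £3.12 = £1,279.26; + 6 × £14.11 standing = £1,363.92
Heat pump: 32,227,488 BTU / 3412 = 9,445 kWh heat; / 3.5 = 2,699 kWh in → × £0.151 = £407.50; + 6 × £9.12 standing = £462.22
Difference = |£1,363.92 − £462.22| = £901.70

£901.70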